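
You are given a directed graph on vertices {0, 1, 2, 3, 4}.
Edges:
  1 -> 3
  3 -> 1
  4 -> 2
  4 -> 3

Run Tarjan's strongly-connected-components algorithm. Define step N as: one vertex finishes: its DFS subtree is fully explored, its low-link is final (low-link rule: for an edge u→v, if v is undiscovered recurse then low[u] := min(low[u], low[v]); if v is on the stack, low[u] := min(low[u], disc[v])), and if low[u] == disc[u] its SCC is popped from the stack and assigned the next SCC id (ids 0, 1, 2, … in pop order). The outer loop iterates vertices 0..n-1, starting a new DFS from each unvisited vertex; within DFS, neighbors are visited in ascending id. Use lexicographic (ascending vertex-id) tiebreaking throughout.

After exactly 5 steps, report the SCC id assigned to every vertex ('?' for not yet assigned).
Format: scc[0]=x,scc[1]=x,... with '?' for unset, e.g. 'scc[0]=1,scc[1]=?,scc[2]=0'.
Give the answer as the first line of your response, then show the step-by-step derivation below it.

scc[0]=0,scc[1]=1,scc[2]=2,scc[3]=1,scc[4]=3

step 1: low=(low[0]=0,low[1]=?,low[2]=?,low[3]=?,low[4]=?); scc=(scc[0]=0,scc[1]=?,scc[2]=?,scc[3]=?,scc[4]=?)
step 2: low=(low[0]=0,low[1]=1,low[2]=?,low[3]=1,low[4]=?); scc=(scc[0]=0,scc[1]=?,scc[2]=?,scc[3]=?,scc[4]=?)
step 3: low=(low[0]=0,low[1]=1,low[2]=?,low[3]=1,low[4]=?); scc=(scc[0]=0,scc[1]=1,scc[2]=?,scc[3]=1,scc[4]=?)
step 4: low=(low[0]=0,low[1]=1,low[2]=3,low[3]=1,low[4]=?); scc=(scc[0]=0,scc[1]=1,scc[2]=2,scc[3]=1,scc[4]=?)
step 5: low=(low[0]=0,low[1]=1,low[2]=3,low[3]=1,low[4]=4); scc=(scc[0]=0,scc[1]=1,scc[2]=2,scc[3]=1,scc[4]=3)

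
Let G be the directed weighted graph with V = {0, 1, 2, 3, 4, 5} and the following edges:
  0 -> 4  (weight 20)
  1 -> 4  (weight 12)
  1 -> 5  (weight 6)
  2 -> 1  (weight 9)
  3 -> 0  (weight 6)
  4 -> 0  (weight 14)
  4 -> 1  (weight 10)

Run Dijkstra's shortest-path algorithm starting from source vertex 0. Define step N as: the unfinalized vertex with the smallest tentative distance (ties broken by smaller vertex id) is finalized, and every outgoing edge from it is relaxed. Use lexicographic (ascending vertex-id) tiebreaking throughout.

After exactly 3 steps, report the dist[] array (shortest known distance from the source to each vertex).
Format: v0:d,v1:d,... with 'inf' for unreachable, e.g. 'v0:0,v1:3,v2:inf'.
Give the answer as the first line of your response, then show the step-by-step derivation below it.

v0:0,v1:30,v2:inf,v3:inf,v4:20,v5:36

step 1: dist = v0:0,v1:inf,v2:inf,v3:inf,v4:20,v5:inf
step 2: dist = v0:0,v1:30,v2:inf,v3:inf,v4:20,v5:inf
step 3: dist = v0:0,v1:30,v2:inf,v3:inf,v4:20,v5:36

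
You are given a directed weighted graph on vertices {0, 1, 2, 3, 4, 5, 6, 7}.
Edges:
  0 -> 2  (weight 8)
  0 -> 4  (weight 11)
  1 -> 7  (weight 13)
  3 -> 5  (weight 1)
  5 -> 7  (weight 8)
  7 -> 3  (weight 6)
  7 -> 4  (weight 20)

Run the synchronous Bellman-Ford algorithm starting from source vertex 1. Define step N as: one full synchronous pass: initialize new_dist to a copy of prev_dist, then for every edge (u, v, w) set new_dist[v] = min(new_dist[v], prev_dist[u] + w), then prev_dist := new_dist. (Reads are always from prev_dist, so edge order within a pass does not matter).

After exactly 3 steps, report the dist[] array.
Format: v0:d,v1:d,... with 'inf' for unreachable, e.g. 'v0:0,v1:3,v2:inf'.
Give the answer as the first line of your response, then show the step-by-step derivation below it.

v0:inf,v1:0,v2:inf,v3:19,v4:33,v5:20,v6:inf,v7:13

step 1: dist = v0:inf,v1:0,v2:inf,v3:inf,v4:inf,v5:inf,v6:inf,v7:13
step 2: dist = v0:inf,v1:0,v2:inf,v3:19,v4:33,v5:inf,v6:inf,v7:13
step 3: dist = v0:inf,v1:0,v2:inf,v3:19,v4:33,v5:20,v6:inf,v7:13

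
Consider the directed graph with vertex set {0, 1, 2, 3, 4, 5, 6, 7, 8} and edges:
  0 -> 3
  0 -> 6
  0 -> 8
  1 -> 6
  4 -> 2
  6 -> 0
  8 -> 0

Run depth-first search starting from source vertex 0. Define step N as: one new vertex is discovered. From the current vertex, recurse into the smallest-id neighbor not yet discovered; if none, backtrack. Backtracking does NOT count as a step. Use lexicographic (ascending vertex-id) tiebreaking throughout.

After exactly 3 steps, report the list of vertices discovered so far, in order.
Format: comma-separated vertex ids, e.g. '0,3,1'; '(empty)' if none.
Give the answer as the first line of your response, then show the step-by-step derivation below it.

0,3,6

step 1: discover 0; path=0; order=0
step 2: discover 3; path=0>3; order=0,3
step 3: discover 6; path=0>6; order=0,3,6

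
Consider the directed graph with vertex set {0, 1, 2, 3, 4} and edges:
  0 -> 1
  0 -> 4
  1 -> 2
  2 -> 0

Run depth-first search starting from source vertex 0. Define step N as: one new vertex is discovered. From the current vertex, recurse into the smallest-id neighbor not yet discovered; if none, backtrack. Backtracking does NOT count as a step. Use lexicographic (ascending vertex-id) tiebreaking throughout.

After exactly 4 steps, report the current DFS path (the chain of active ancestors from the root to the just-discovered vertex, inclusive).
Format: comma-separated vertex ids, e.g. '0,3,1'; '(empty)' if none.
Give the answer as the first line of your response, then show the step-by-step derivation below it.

0,4

step 1: discover 0; path=0; order=0
step 2: discover 1; path=0>1; order=0,1
step 3: discover 2; path=0>1>2; order=0,1,2
step 4: discover 4; path=0>4; order=0,1,2,4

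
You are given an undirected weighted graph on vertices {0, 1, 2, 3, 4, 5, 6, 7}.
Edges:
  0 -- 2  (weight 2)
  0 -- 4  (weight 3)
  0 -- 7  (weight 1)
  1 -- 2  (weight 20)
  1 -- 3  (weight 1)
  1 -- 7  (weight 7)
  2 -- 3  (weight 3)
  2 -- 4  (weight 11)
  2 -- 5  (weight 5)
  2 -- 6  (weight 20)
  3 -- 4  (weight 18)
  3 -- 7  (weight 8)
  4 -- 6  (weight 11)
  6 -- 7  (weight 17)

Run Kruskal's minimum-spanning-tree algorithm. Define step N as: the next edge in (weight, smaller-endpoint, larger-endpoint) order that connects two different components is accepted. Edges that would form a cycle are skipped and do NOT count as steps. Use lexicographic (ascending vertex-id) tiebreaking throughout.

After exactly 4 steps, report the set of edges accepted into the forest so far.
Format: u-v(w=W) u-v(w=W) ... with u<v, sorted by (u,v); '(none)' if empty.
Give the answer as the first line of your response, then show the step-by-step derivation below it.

0-2(w=2) 0-4(w=3) 0-7(w=1) 1-3(w=1)

step 1: add edge 0-7 (w=1); MST = {0-7(w=1)}
step 2: add edge 1-3 (w=1); MST = {0-7(w=1) 1-3(w=1)}
step 3: add edge 0-2 (w=2); MST = {0-2(w=2) 0-7(w=1) 1-3(w=1)}
step 4: add edge 0-4 (w=3); MST = {0-2(w=2) 0-4(w=3) 0-7(w=1) 1-3(w=1)}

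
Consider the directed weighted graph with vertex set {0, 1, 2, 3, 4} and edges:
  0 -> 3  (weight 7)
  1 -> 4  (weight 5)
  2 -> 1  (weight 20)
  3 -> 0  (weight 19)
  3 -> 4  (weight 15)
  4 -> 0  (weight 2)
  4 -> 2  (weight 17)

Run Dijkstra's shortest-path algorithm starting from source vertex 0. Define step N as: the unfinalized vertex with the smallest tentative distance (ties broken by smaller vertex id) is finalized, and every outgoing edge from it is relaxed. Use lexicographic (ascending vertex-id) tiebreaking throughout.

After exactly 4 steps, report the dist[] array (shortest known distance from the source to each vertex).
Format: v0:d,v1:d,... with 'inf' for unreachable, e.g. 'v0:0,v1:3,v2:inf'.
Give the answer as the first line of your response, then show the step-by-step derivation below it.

v0:0,v1:59,v2:39,v3:7,v4:22

step 1: dist = v0:0,v1:inf,v2:inf,v3:7,v4:inf
step 2: dist = v0:0,v1:inf,v2:inf,v3:7,v4:22
step 3: dist = v0:0,v1:inf,v2:39,v3:7,v4:22
step 4: dist = v0:0,v1:59,v2:39,v3:7,v4:22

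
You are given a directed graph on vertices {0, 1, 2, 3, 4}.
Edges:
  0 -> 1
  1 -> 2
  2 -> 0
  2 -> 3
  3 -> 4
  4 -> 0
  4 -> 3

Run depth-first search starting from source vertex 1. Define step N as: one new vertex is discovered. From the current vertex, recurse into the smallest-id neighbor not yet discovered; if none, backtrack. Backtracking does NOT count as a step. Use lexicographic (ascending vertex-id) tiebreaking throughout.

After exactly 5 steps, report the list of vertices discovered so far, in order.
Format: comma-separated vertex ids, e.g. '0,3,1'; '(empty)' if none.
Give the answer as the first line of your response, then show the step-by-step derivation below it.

1,2,0,3,4

step 1: discover 1; path=1; order=1
step 2: discover 2; path=1>2; order=1,2
step 3: discover 0; path=1>2>0; order=1,2,0
step 4: discover 3; path=1>2>3; order=1,2,0,3
step 5: discover 4; path=1>2>3>4; order=1,2,0,3,4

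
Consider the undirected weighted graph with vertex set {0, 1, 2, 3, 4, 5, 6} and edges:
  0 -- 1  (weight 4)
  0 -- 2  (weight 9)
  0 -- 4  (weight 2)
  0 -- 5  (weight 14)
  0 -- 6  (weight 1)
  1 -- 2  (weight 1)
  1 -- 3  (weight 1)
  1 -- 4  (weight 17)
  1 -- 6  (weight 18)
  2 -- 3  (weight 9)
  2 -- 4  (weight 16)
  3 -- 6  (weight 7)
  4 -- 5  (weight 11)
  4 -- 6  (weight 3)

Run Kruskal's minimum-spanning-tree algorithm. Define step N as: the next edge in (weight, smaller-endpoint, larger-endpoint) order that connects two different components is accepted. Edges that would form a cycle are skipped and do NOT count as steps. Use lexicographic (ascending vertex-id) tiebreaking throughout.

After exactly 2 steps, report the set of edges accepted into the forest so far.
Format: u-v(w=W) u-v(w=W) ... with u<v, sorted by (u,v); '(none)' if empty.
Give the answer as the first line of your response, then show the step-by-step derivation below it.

0-6(w=1) 1-2(w=1)

step 1: add edge 0-6 (w=1); MST = {0-6(w=1)}
step 2: add edge 1-2 (w=1); MST = {0-6(w=1) 1-2(w=1)}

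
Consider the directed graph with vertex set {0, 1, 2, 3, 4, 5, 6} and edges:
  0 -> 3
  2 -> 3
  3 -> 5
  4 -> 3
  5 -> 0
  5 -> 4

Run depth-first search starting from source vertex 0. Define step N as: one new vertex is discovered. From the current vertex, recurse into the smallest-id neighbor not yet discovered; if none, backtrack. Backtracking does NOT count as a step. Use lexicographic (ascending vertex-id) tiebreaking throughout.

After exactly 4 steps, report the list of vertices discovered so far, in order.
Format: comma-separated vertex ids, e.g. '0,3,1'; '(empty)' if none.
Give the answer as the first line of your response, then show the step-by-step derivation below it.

0,3,5,4

step 1: discover 0; path=0; order=0
step 2: discover 3; path=0>3; order=0,3
step 3: discover 5; path=0>3>5; order=0,3,5
step 4: discover 4; path=0>3>5>4; order=0,3,5,4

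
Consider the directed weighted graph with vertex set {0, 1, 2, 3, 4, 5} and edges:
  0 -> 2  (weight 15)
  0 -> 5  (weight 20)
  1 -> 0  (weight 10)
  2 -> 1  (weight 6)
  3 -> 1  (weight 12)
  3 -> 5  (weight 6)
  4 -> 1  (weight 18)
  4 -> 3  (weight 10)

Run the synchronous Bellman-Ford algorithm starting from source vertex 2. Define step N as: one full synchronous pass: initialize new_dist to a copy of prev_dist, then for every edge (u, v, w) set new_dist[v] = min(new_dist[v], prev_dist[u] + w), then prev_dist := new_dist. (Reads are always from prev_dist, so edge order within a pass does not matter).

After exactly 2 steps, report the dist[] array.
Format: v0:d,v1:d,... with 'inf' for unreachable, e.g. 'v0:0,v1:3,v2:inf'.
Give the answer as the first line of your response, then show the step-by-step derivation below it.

v0:16,v1:6,v2:0,v3:inf,v4:inf,v5:inf

step 1: dist = v0:inf,v1:6,v2:0,v3:inf,v4:inf,v5:inf
step 2: dist = v0:16,v1:6,v2:0,v3:inf,v4:inf,v5:inf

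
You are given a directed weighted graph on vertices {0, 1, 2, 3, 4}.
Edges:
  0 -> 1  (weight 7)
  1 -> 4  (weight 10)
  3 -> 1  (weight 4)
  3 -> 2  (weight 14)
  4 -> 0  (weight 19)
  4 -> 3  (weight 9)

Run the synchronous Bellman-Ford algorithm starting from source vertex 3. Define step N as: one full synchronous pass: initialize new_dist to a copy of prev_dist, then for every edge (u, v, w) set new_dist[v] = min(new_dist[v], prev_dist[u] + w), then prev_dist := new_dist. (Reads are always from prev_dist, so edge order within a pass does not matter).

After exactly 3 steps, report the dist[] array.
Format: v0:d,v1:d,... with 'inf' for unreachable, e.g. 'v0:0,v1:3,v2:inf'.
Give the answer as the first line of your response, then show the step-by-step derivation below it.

v0:33,v1:4,v2:14,v3:0,v4:14

step 1: dist = v0:inf,v1:4,v2:14,v3:0,v4:inf
step 2: dist = v0:inf,v1:4,v2:14,v3:0,v4:14
step 3: dist = v0:33,v1:4,v2:14,v3:0,v4:14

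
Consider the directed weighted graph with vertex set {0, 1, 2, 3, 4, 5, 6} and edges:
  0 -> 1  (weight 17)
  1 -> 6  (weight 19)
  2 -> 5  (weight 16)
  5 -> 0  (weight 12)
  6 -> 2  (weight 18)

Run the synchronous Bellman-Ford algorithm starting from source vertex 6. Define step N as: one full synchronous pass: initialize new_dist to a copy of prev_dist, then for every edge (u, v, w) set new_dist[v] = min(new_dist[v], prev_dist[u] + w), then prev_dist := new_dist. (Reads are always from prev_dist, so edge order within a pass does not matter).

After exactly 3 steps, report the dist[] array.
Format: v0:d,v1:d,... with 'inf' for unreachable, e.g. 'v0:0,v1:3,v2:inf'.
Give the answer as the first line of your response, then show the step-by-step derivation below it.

v0:46,v1:inf,v2:18,v3:inf,v4:inf,v5:34,v6:0

step 1: dist = v0:inf,v1:inf,v2:18,v3:inf,v4:inf,v5:inf,v6:0
step 2: dist = v0:inf,v1:inf,v2:18,v3:inf,v4:inf,v5:34,v6:0
step 3: dist = v0:46,v1:inf,v2:18,v3:inf,v4:inf,v5:34,v6:0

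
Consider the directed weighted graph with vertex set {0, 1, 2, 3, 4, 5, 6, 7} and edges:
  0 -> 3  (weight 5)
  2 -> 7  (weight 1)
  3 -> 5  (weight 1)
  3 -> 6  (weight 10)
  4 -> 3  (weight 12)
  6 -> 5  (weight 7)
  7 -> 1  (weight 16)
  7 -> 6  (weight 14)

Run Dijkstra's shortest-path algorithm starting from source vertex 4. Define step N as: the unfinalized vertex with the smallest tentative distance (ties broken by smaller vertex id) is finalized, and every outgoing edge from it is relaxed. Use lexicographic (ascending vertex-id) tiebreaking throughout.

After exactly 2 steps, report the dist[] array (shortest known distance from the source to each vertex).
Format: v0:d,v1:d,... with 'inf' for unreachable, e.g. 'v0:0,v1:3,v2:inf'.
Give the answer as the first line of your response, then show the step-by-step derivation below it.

v0:inf,v1:inf,v2:inf,v3:12,v4:0,v5:13,v6:22,v7:inf

step 1: dist = v0:inf,v1:inf,v2:inf,v3:12,v4:0,v5:inf,v6:inf,v7:inf
step 2: dist = v0:inf,v1:inf,v2:inf,v3:12,v4:0,v5:13,v6:22,v7:inf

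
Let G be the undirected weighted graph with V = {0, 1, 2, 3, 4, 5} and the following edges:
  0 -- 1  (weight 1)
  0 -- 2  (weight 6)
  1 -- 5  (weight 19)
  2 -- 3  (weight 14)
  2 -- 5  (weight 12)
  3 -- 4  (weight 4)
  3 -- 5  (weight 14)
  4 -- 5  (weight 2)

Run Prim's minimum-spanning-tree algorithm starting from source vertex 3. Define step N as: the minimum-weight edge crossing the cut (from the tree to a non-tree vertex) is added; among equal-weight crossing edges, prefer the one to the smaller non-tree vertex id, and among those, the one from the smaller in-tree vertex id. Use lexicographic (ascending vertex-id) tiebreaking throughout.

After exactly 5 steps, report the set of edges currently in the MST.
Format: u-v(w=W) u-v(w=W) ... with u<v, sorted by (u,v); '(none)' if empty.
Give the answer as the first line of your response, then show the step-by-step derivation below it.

0-1(w=1) 0-2(w=6) 2-5(w=12) 3-4(w=4) 4-5(w=2)

step 1: add edge 3-4 (w=4); MST = {3-4(w=4)}
step 2: add edge 4-5 (w=2); MST = {3-4(w=4) 4-5(w=2)}
step 3: add edge 2-5 (w=12); MST = {2-5(w=12) 3-4(w=4) 4-5(w=2)}
step 4: add edge 0-2 (w=6); MST = {0-2(w=6) 2-5(w=12) 3-4(w=4) 4-5(w=2)}
step 5: add edge 0-1 (w=1); MST = {0-1(w=1) 0-2(w=6) 2-5(w=12) 3-4(w=4) 4-5(w=2)}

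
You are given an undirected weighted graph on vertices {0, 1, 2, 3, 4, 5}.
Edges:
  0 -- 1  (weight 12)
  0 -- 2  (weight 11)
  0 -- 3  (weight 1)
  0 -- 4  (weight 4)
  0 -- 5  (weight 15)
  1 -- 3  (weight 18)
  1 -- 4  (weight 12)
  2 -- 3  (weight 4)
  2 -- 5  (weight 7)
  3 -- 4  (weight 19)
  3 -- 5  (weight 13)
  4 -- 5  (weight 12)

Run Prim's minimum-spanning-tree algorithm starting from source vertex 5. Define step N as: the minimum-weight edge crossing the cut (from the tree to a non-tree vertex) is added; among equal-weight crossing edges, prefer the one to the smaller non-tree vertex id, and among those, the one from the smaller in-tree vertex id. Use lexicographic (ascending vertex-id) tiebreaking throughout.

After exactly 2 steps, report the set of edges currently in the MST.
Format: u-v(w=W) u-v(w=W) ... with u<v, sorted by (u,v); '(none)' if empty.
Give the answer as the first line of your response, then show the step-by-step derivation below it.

2-3(w=4) 2-5(w=7)

step 1: add edge 2-5 (w=7); MST = {2-5(w=7)}
step 2: add edge 2-3 (w=4); MST = {2-3(w=4) 2-5(w=7)}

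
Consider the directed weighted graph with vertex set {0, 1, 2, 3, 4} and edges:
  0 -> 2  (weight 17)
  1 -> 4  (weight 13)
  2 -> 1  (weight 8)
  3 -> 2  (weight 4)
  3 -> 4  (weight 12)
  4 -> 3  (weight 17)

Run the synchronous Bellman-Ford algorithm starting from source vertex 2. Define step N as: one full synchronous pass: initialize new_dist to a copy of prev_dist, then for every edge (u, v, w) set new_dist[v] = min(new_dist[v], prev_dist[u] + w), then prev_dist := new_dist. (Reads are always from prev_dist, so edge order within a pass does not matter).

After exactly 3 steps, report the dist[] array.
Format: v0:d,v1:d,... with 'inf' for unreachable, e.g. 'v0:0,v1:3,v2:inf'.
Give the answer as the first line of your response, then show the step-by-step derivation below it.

v0:inf,v1:8,v2:0,v3:38,v4:21

step 1: dist = v0:inf,v1:8,v2:0,v3:inf,v4:inf
step 2: dist = v0:inf,v1:8,v2:0,v3:inf,v4:21
step 3: dist = v0:inf,v1:8,v2:0,v3:38,v4:21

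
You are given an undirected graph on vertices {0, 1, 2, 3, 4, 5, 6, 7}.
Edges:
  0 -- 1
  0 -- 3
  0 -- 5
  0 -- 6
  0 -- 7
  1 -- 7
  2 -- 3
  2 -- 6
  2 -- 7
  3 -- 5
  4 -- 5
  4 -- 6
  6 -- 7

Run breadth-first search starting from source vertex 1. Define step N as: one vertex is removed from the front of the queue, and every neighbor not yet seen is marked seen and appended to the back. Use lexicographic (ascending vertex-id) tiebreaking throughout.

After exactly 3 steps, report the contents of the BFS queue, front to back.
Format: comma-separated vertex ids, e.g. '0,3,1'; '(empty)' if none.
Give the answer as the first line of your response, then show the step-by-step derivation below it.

3,5,6,2

step 1: dequeue 1; queue=[0,7]; order=1
step 2: dequeue 0; queue=[7,3,5,6]; order=1,0
step 3: dequeue 7; queue=[3,5,6,2]; order=1,0,7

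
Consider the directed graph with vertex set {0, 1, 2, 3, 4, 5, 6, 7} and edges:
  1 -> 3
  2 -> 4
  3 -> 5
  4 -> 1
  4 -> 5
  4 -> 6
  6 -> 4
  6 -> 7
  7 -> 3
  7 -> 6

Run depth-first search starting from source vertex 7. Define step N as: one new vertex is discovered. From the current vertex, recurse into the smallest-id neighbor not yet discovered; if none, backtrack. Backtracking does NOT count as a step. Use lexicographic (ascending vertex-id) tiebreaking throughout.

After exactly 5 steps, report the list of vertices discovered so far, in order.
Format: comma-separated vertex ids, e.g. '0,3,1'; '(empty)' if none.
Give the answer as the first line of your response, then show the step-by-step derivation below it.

7,3,5,6,4

step 1: discover 7; path=7; order=7
step 2: discover 3; path=7>3; order=7,3
step 3: discover 5; path=7>3>5; order=7,3,5
step 4: discover 6; path=7>6; order=7,3,5,6
step 5: discover 4; path=7>6>4; order=7,3,5,6,4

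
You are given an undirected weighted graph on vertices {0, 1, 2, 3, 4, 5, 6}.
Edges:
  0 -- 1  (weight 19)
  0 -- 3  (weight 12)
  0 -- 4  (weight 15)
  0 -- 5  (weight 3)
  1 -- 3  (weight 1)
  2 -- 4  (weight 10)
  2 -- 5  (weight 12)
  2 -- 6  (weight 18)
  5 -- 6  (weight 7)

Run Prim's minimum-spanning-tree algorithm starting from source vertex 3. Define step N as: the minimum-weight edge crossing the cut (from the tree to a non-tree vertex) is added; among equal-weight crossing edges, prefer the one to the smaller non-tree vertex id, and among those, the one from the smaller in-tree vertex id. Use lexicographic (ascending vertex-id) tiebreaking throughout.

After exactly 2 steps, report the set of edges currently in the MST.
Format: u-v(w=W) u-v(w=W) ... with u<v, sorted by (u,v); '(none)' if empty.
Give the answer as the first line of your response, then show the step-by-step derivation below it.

0-3(w=12) 1-3(w=1)

step 1: add edge 1-3 (w=1); MST = {1-3(w=1)}
step 2: add edge 0-3 (w=12); MST = {0-3(w=12) 1-3(w=1)}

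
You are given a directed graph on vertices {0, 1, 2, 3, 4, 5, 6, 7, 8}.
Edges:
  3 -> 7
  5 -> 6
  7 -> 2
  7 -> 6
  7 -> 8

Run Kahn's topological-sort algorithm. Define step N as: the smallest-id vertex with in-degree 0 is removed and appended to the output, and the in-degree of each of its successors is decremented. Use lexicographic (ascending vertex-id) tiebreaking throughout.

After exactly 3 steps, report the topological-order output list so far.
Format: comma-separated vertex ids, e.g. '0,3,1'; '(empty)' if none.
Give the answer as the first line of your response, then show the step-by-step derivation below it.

0,1,3

step 1: output 0; order=[0]; indeg=(0,0,1,0,0,0,2,1,1)
step 2: output 1; order=[0,1]; indeg=(0,0,1,0,0,0,2,1,1)
step 3: output 3; order=[0,1,3]; indeg=(0,0,1,0,0,0,2,0,1)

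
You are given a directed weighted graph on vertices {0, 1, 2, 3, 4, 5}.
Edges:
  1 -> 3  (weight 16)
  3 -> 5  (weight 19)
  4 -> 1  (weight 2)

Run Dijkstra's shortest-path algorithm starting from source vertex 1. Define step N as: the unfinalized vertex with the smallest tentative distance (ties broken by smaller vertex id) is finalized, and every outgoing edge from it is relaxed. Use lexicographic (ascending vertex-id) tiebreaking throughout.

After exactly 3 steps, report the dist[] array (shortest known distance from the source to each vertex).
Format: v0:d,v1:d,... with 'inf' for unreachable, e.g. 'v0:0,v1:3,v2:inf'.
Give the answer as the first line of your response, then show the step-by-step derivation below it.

v0:inf,v1:0,v2:inf,v3:16,v4:inf,v5:35

step 1: dist = v0:inf,v1:0,v2:inf,v3:16,v4:inf,v5:inf
step 2: dist = v0:inf,v1:0,v2:inf,v3:16,v4:inf,v5:35
step 3: dist = v0:inf,v1:0,v2:inf,v3:16,v4:inf,v5:35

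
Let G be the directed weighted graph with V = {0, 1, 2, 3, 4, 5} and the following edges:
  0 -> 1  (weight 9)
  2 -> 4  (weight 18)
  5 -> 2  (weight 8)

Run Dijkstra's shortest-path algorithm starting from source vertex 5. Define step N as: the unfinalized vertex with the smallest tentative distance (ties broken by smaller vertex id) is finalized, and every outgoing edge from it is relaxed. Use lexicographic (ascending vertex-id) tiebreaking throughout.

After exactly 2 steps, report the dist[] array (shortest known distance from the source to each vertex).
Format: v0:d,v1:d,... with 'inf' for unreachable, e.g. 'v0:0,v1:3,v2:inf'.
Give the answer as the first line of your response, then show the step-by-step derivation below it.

v0:inf,v1:inf,v2:8,v3:inf,v4:26,v5:0

step 1: dist = v0:inf,v1:inf,v2:8,v3:inf,v4:inf,v5:0
step 2: dist = v0:inf,v1:inf,v2:8,v3:inf,v4:26,v5:0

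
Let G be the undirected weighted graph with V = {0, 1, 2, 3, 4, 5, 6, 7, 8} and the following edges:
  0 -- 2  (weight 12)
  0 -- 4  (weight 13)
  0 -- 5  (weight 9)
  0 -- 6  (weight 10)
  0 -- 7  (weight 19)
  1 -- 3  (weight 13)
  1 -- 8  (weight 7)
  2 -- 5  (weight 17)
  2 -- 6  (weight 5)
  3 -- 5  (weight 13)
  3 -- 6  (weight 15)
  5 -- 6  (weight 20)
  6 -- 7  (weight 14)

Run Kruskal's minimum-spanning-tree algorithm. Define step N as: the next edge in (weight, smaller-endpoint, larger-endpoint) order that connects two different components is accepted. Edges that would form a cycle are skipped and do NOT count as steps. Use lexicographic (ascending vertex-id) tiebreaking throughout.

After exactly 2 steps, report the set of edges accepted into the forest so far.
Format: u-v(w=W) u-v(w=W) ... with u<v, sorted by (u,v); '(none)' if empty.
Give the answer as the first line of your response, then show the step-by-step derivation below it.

1-8(w=7) 2-6(w=5)

step 1: add edge 2-6 (w=5); MST = {2-6(w=5)}
step 2: add edge 1-8 (w=7); MST = {1-8(w=7) 2-6(w=5)}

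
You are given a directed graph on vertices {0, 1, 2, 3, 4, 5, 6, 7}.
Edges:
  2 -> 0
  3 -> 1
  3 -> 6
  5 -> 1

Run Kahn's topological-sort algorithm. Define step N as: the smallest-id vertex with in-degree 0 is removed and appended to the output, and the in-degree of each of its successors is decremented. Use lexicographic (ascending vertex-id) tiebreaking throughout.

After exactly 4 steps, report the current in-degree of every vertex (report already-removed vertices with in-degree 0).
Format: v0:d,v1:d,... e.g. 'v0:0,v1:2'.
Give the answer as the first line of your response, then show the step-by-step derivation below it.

v0:0,v1:1,v2:0,v3:0,v4:0,v5:0,v6:0,v7:0

step 1: output 2; order=[2]; indeg=(0,2,0,0,0,0,1,0)
step 2: output 0; order=[2,0]; indeg=(0,2,0,0,0,0,1,0)
step 3: output 3; order=[2,0,3]; indeg=(0,1,0,0,0,0,0,0)
step 4: output 4; order=[2,0,3,4]; indeg=(0,1,0,0,0,0,0,0)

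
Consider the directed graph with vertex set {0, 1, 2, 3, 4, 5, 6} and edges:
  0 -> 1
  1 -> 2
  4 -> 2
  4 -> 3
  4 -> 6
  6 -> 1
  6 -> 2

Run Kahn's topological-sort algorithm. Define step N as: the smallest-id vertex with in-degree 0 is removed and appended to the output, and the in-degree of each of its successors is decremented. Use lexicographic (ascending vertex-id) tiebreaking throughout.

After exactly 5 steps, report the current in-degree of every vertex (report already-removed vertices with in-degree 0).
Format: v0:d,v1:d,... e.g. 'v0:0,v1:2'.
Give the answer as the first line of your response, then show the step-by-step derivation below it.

v0:0,v1:0,v2:1,v3:0,v4:0,v5:0,v6:0

step 1: output 0; order=[0]; indeg=(0,1,3,1,0,0,1)
step 2: output 4; order=[0,4]; indeg=(0,1,2,0,0,0,0)
step 3: output 3; order=[0,4,3]; indeg=(0,1,2,0,0,0,0)
step 4: output 5; order=[0,4,3,5]; indeg=(0,1,2,0,0,0,0)
step 5: output 6; order=[0,4,3,5,6]; indeg=(0,0,1,0,0,0,0)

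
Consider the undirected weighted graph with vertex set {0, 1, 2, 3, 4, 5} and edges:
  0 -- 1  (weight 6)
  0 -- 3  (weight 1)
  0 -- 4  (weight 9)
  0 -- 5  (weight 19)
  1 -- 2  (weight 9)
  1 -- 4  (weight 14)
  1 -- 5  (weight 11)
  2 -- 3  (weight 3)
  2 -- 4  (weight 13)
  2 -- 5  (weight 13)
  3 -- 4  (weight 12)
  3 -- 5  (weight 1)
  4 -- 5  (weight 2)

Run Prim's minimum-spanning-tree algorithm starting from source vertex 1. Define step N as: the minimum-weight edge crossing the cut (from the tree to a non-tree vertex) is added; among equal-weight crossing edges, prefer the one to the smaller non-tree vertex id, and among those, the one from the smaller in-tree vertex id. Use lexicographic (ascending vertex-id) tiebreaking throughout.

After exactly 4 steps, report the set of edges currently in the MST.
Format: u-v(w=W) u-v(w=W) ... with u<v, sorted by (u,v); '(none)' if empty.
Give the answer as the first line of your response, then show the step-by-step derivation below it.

0-1(w=6) 0-3(w=1) 3-5(w=1) 4-5(w=2)

step 1: add edge 0-1 (w=6); MST = {0-1(w=6)}
step 2: add edge 0-3 (w=1); MST = {0-1(w=6) 0-3(w=1)}
step 3: add edge 3-5 (w=1); MST = {0-1(w=6) 0-3(w=1) 3-5(w=1)}
step 4: add edge 4-5 (w=2); MST = {0-1(w=6) 0-3(w=1) 3-5(w=1) 4-5(w=2)}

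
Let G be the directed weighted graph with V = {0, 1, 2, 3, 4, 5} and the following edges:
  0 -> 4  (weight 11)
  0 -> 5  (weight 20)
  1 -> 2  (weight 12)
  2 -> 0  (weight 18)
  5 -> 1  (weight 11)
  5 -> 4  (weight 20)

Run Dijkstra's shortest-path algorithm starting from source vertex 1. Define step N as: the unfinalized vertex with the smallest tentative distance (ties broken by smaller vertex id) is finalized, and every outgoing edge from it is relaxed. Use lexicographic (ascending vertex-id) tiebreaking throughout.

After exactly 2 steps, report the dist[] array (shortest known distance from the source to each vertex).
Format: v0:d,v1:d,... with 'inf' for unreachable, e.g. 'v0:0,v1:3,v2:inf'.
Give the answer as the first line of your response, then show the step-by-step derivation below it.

v0:30,v1:0,v2:12,v3:inf,v4:inf,v5:inf

step 1: dist = v0:inf,v1:0,v2:12,v3:inf,v4:inf,v5:inf
step 2: dist = v0:30,v1:0,v2:12,v3:inf,v4:inf,v5:inf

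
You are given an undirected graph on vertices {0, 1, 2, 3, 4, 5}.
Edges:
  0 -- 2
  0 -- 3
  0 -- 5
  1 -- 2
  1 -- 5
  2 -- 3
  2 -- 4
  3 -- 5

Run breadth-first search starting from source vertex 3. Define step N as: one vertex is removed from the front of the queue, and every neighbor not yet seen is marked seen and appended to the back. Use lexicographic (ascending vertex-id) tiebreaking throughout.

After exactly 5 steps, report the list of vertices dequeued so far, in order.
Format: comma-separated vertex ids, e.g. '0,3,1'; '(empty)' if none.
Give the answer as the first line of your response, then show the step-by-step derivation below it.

3,0,2,5,1

step 1: dequeue 3; queue=[0,2,5]; order=3
step 2: dequeue 0; queue=[2,5]; order=3,0
step 3: dequeue 2; queue=[5,1,4]; order=3,0,2
step 4: dequeue 5; queue=[1,4]; order=3,0,2,5
step 5: dequeue 1; queue=[4]; order=3,0,2,5,1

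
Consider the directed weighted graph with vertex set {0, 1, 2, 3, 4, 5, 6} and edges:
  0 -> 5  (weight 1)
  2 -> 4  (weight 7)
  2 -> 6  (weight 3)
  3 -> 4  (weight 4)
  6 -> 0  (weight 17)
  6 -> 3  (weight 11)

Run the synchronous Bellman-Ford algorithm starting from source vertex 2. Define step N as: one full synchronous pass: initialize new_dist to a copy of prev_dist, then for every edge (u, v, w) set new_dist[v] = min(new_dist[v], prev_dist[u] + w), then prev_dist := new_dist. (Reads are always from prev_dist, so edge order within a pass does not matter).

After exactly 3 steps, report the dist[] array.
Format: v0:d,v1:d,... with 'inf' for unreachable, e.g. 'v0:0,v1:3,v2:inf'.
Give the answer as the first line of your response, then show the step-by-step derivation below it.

v0:20,v1:inf,v2:0,v3:14,v4:7,v5:21,v6:3

step 1: dist = v0:inf,v1:inf,v2:0,v3:inf,v4:7,v5:inf,v6:3
step 2: dist = v0:20,v1:inf,v2:0,v3:14,v4:7,v5:inf,v6:3
step 3: dist = v0:20,v1:inf,v2:0,v3:14,v4:7,v5:21,v6:3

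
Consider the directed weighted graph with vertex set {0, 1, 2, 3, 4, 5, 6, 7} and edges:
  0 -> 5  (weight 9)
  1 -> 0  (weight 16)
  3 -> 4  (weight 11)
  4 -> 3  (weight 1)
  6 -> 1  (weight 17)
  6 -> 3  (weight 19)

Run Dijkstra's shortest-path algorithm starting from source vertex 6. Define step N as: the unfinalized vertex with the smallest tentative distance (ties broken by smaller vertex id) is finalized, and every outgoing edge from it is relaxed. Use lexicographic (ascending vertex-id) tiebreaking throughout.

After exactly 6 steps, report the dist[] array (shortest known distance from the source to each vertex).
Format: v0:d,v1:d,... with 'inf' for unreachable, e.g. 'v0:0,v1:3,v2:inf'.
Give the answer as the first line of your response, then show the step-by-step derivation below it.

v0:33,v1:17,v2:inf,v3:19,v4:30,v5:42,v6:0,v7:inf

step 1: dist = v0:inf,v1:17,v2:inf,v3:19,v4:inf,v5:inf,v6:0,v7:inf
step 2: dist = v0:33,v1:17,v2:inf,v3:19,v4:inf,v5:inf,v6:0,v7:inf
step 3: dist = v0:33,v1:17,v2:inf,v3:19,v4:30,v5:inf,v6:0,v7:inf
step 4: dist = v0:33,v1:17,v2:inf,v3:19,v4:30,v5:inf,v6:0,v7:inf
step 5: dist = v0:33,v1:17,v2:inf,v3:19,v4:30,v5:42,v6:0,v7:inf
step 6: dist = v0:33,v1:17,v2:inf,v3:19,v4:30,v5:42,v6:0,v7:inf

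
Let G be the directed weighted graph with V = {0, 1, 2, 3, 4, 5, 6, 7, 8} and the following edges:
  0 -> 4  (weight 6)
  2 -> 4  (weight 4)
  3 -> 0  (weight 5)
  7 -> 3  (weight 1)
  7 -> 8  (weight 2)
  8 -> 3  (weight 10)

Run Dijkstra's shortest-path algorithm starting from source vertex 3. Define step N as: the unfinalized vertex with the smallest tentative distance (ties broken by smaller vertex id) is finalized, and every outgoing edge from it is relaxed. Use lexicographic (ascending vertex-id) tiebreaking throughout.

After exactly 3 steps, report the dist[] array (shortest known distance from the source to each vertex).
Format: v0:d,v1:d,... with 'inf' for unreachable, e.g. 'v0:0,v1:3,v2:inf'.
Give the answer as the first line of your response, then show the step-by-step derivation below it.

v0:5,v1:inf,v2:inf,v3:0,v4:11,v5:inf,v6:inf,v7:inf,v8:inf

step 1: dist = v0:5,v1:inf,v2:inf,v3:0,v4:inf,v5:inf,v6:inf,v7:inf,v8:inf
step 2: dist = v0:5,v1:inf,v2:inf,v3:0,v4:11,v5:inf,v6:inf,v7:inf,v8:inf
step 3: dist = v0:5,v1:inf,v2:inf,v3:0,v4:11,v5:inf,v6:inf,v7:inf,v8:inf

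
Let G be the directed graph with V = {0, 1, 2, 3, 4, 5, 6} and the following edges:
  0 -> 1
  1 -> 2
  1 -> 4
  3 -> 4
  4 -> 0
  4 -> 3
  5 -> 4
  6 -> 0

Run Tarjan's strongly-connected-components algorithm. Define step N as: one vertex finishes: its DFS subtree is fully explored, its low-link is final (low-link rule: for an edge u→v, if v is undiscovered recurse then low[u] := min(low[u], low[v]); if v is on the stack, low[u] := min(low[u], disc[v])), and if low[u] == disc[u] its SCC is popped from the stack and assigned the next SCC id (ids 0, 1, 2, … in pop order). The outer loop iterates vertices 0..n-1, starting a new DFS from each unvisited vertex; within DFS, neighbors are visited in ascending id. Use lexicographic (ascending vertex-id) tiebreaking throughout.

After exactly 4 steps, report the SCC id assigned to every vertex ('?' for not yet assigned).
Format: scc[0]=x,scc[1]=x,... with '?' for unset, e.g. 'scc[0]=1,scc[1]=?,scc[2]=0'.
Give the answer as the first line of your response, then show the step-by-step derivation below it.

scc[0]=?,scc[1]=?,scc[2]=0,scc[3]=?,scc[4]=?,scc[5]=?,scc[6]=?

step 1: low=(low[0]=0,low[1]=1,low[2]=2,low[3]=?,low[4]=?,low[5]=?,low[6]=?); scc=(scc[0]=?,scc[1]=?,scc[2]=0,scc[3]=?,scc[4]=?,scc[5]=?,scc[6]=?)
step 2: low=(low[0]=0,low[1]=1,low[2]=2,low[3]=3,low[4]=0,low[5]=?,low[6]=?); scc=(scc[0]=?,scc[1]=?,scc[2]=0,scc[3]=?,scc[4]=?,scc[5]=?,scc[6]=?)
step 3: low=(low[0]=0,low[1]=1,low[2]=2,low[3]=3,low[4]=0,low[5]=?,low[6]=?); scc=(scc[0]=?,scc[1]=?,scc[2]=0,scc[3]=?,scc[4]=?,scc[5]=?,scc[6]=?)
step 4: low=(low[0]=0,low[1]=0,low[2]=2,low[3]=3,low[4]=0,low[5]=?,low[6]=?); scc=(scc[0]=?,scc[1]=?,scc[2]=0,scc[3]=?,scc[4]=?,scc[5]=?,scc[6]=?)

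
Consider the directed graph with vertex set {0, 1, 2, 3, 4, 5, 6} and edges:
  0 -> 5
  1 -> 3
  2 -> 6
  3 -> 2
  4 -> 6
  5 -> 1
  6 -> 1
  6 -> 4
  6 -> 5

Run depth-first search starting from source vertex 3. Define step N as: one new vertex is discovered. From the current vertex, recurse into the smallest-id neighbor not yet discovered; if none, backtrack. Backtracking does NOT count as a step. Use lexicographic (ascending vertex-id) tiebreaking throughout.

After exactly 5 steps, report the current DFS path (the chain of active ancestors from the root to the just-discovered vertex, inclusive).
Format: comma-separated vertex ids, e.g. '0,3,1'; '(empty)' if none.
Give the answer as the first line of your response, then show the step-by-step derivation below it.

3,2,6,4

step 1: discover 3; path=3; order=3
step 2: discover 2; path=3>2; order=3,2
step 3: discover 6; path=3>2>6; order=3,2,6
step 4: discover 1; path=3>2>6>1; order=3,2,6,1
step 5: discover 4; path=3>2>6>4; order=3,2,6,1,4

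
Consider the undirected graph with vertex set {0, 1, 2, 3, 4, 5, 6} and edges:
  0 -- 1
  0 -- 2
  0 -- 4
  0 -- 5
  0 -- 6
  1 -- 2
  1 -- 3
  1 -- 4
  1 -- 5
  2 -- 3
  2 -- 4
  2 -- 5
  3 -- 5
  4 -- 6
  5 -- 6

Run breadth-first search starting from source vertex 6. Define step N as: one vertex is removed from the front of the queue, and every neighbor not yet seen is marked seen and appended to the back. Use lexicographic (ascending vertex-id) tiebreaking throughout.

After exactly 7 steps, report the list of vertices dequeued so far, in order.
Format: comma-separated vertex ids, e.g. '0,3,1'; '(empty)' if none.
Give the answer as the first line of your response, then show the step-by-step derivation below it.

6,0,4,5,1,2,3

step 1: dequeue 6; queue=[0,4,5]; order=6
step 2: dequeue 0; queue=[4,5,1,2]; order=6,0
step 3: dequeue 4; queue=[5,1,2]; order=6,0,4
step 4: dequeue 5; queue=[1,2,3]; order=6,0,4,5
step 5: dequeue 1; queue=[2,3]; order=6,0,4,5,1
step 6: dequeue 2; queue=[3]; order=6,0,4,5,1,2
step 7: dequeue 3; queue=[(empty)]; order=6,0,4,5,1,2,3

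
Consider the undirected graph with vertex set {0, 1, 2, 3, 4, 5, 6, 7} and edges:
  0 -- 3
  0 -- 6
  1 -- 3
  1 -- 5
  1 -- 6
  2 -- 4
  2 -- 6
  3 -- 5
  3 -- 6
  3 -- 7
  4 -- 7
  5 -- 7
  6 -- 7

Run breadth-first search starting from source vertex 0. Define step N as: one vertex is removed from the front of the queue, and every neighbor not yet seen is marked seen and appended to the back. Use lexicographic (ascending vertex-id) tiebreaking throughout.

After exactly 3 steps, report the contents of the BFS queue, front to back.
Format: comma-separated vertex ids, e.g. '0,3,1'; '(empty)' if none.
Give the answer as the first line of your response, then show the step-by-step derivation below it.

1,5,7,2

step 1: dequeue 0; queue=[3,6]; order=0
step 2: dequeue 3; queue=[6,1,5,7]; order=0,3
step 3: dequeue 6; queue=[1,5,7,2]; order=0,3,6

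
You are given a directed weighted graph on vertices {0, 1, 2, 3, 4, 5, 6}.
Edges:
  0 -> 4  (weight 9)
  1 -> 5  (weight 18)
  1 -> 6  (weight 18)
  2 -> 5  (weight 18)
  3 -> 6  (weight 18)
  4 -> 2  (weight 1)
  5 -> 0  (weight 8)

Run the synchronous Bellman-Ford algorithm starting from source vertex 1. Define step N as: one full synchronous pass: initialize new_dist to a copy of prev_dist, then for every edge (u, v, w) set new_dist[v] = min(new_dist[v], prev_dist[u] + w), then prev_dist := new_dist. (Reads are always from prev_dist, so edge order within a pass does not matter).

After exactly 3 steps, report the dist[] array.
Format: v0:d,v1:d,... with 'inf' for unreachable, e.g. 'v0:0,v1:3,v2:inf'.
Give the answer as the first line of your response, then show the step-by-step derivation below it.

v0:26,v1:0,v2:inf,v3:inf,v4:35,v5:18,v6:18

step 1: dist = v0:inf,v1:0,v2:inf,v3:inf,v4:inf,v5:18,v6:18
step 2: dist = v0:26,v1:0,v2:inf,v3:inf,v4:inf,v5:18,v6:18
step 3: dist = v0:26,v1:0,v2:inf,v3:inf,v4:35,v5:18,v6:18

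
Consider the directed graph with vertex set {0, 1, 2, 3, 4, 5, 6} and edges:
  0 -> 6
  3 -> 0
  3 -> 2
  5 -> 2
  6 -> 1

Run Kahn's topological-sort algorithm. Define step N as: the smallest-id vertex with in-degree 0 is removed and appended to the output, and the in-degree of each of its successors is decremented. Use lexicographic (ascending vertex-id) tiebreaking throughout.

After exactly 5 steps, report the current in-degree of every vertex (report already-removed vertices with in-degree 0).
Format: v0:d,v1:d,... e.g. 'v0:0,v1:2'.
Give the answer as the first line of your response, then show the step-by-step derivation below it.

v0:0,v1:1,v2:0,v3:0,v4:0,v5:0,v6:0

step 1: output 3; order=[3]; indeg=(0,1,1,0,0,0,1)
step 2: output 0; order=[3,0]; indeg=(0,1,1,0,0,0,0)
step 3: output 4; order=[3,0,4]; indeg=(0,1,1,0,0,0,0)
step 4: output 5; order=[3,0,4,5]; indeg=(0,1,0,0,0,0,0)
step 5: output 2; order=[3,0,4,5,2]; indeg=(0,1,0,0,0,0,0)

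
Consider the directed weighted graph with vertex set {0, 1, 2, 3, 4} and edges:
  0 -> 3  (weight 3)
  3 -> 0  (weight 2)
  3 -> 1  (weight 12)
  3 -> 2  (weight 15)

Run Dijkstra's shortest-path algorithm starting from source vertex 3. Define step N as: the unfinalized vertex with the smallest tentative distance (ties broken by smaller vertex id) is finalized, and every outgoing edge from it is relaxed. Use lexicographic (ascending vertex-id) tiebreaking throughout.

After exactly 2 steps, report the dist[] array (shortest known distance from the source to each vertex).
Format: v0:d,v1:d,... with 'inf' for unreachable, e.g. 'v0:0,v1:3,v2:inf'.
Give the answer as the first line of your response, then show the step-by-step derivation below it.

v0:2,v1:12,v2:15,v3:0,v4:inf

step 1: dist = v0:2,v1:12,v2:15,v3:0,v4:inf
step 2: dist = v0:2,v1:12,v2:15,v3:0,v4:inf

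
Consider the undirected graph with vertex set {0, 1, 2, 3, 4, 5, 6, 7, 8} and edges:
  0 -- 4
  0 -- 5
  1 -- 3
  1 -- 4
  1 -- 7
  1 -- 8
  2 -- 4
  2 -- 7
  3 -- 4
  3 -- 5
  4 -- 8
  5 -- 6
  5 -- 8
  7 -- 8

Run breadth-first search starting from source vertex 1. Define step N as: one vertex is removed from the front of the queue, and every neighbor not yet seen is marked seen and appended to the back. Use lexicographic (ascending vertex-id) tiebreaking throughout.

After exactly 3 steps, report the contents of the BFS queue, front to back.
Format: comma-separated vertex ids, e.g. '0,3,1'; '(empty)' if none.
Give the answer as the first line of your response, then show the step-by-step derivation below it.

7,8,5,0,2

step 1: dequeue 1; queue=[3,4,7,8]; order=1
step 2: dequeue 3; queue=[4,7,8,5]; order=1,3
step 3: dequeue 4; queue=[7,8,5,0,2]; order=1,3,4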